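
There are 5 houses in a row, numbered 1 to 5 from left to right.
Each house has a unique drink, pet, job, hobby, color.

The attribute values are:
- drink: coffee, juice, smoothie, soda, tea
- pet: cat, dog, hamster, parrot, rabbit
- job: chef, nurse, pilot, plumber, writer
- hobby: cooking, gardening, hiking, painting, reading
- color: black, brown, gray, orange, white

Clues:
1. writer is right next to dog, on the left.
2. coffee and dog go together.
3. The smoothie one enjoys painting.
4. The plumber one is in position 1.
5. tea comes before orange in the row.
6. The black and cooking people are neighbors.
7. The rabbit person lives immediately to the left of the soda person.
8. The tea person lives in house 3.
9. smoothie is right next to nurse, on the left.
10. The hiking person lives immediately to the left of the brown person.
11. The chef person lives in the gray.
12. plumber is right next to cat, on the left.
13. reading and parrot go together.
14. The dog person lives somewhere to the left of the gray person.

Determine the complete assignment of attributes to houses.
Solution:

House | Drink | Pet | Job | Hobby | Color
-----------------------------------------
  1   | smoothie | rabbit | plumber | painting | white
  2   | soda | cat | nurse | hiking | black
  3   | tea | hamster | writer | cooking | brown
  4   | coffee | dog | pilot | gardening | orange
  5   | juice | parrot | chef | reading | gray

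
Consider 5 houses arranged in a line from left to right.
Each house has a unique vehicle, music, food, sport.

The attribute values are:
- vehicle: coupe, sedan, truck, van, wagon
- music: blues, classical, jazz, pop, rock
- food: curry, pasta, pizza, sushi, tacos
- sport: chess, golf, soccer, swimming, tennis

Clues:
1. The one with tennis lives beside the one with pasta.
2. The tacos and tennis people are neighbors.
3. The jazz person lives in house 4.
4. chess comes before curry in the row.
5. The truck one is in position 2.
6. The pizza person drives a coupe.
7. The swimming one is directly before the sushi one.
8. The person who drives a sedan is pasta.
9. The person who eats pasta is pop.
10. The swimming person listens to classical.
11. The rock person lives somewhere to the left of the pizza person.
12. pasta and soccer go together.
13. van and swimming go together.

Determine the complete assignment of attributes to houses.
Solution:

House | Vehicle | Music | Food | Sport
--------------------------------------
  1   | van | classical | tacos | swimming
  2   | truck | rock | sushi | tennis
  3   | sedan | pop | pasta | soccer
  4   | coupe | jazz | pizza | chess
  5   | wagon | blues | curry | golf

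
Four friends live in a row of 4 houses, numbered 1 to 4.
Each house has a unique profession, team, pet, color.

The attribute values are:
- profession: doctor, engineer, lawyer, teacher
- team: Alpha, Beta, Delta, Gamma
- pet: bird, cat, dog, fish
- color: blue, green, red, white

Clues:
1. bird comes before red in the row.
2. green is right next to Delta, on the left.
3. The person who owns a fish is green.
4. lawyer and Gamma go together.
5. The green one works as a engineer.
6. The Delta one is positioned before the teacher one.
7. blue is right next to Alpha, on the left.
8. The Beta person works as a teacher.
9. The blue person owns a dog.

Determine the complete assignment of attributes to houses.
Solution:

House | Profession | Team | Pet | Color
---------------------------------------
  1   | lawyer | Gamma | dog | blue
  2   | engineer | Alpha | fish | green
  3   | doctor | Delta | bird | white
  4   | teacher | Beta | cat | red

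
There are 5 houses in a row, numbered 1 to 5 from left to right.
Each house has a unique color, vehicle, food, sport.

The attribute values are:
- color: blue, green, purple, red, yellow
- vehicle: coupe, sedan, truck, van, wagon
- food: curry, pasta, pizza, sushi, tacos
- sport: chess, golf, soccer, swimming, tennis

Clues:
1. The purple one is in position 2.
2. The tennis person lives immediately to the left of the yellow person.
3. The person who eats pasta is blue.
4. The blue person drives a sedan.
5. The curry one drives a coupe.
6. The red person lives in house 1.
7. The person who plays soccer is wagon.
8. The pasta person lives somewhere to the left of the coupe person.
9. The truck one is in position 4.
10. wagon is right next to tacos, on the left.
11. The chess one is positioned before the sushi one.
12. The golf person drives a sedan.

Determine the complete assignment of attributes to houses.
Solution:

House | Color | Vehicle | Food | Sport
--------------------------------------
  1   | red | wagon | pizza | soccer
  2   | purple | van | tacos | chess
  3   | blue | sedan | pasta | golf
  4   | green | truck | sushi | tennis
  5   | yellow | coupe | curry | swimming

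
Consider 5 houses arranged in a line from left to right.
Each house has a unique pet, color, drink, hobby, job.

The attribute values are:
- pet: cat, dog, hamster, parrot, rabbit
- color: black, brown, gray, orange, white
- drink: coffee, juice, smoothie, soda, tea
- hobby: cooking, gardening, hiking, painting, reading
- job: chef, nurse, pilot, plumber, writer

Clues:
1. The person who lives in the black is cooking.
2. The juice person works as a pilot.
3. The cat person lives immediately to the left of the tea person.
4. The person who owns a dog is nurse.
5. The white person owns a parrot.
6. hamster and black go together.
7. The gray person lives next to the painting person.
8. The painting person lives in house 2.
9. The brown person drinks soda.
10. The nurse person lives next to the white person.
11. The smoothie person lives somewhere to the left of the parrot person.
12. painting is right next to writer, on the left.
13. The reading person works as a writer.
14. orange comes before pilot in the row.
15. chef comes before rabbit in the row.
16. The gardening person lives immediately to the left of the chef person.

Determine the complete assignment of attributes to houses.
Solution:

House | Pet | Color | Drink | Hobby | Job
-----------------------------------------
  1   | dog | gray | smoothie | gardening | nurse
  2   | parrot | white | coffee | painting | chef
  3   | cat | brown | soda | reading | writer
  4   | rabbit | orange | tea | hiking | plumber
  5   | hamster | black | juice | cooking | pilot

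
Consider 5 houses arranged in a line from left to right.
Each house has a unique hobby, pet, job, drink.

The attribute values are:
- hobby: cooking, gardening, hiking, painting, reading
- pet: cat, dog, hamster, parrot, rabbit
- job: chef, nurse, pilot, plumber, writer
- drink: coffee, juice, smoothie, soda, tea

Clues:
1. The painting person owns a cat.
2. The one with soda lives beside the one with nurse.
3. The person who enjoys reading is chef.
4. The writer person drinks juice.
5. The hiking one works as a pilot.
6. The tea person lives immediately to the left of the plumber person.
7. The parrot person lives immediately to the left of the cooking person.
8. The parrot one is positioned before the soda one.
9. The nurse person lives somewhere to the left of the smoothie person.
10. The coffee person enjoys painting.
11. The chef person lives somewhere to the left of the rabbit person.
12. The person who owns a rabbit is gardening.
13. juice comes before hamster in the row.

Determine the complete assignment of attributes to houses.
Solution:

House | Hobby | Pet | Job | Drink
---------------------------------
  1   | reading | parrot | chef | tea
  2   | cooking | dog | plumber | soda
  3   | painting | cat | nurse | coffee
  4   | gardening | rabbit | writer | juice
  5   | hiking | hamster | pilot | smoothie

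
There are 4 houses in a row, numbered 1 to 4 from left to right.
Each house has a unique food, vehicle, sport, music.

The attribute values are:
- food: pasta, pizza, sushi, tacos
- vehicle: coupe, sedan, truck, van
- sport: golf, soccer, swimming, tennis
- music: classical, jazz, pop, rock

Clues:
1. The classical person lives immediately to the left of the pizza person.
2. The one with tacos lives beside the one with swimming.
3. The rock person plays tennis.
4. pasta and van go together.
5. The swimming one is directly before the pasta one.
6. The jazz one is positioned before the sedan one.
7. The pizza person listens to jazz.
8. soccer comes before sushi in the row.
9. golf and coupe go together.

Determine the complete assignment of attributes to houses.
Solution:

House | Food | Vehicle | Sport | Music
--------------------------------------
  1   | tacos | coupe | golf | classical
  2   | pizza | truck | swimming | jazz
  3   | pasta | van | soccer | pop
  4   | sushi | sedan | tennis | rock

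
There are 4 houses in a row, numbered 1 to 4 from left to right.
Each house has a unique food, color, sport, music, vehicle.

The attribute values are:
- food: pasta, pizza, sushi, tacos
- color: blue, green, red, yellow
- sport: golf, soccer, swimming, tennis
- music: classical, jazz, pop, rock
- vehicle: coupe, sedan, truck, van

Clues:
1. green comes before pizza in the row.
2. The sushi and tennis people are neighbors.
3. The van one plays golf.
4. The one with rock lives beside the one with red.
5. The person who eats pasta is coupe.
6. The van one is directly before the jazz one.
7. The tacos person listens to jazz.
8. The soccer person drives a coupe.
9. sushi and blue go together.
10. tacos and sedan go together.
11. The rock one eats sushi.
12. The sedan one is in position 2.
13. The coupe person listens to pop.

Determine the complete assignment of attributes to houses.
Solution:

House | Food | Color | Sport | Music | Vehicle
----------------------------------------------
  1   | sushi | blue | golf | rock | van
  2   | tacos | red | tennis | jazz | sedan
  3   | pasta | green | soccer | pop | coupe
  4   | pizza | yellow | swimming | classical | truck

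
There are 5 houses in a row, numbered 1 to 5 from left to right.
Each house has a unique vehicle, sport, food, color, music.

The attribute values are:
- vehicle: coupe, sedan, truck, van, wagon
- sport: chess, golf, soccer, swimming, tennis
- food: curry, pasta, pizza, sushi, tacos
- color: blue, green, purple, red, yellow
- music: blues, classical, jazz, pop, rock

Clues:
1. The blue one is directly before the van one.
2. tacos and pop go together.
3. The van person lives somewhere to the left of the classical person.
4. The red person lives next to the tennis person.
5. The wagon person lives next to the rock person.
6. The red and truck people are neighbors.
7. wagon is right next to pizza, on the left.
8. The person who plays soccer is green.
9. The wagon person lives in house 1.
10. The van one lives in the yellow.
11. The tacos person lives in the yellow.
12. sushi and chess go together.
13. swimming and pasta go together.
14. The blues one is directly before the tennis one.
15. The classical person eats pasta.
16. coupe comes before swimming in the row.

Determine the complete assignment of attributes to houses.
Solution:

House | Vehicle | Sport | Food | Color | Music
----------------------------------------------
  1   | wagon | chess | sushi | red | blues
  2   | truck | tennis | pizza | blue | rock
  3   | van | golf | tacos | yellow | pop
  4   | coupe | soccer | curry | green | jazz
  5   | sedan | swimming | pasta | purple | classical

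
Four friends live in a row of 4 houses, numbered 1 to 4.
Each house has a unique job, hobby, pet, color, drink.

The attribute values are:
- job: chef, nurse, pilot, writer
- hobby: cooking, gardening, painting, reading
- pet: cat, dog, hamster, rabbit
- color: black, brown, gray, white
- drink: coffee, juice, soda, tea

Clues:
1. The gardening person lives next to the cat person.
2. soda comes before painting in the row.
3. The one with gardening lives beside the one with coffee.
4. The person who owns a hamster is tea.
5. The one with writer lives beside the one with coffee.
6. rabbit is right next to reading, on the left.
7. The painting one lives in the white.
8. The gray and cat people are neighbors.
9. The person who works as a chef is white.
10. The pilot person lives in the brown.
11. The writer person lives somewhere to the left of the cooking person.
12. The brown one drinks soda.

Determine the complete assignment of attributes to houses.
Solution:

House | Job | Hobby | Pet | Color | Drink
-----------------------------------------
  1   | writer | gardening | rabbit | gray | juice
  2   | nurse | reading | cat | black | coffee
  3   | pilot | cooking | dog | brown | soda
  4   | chef | painting | hamster | white | tea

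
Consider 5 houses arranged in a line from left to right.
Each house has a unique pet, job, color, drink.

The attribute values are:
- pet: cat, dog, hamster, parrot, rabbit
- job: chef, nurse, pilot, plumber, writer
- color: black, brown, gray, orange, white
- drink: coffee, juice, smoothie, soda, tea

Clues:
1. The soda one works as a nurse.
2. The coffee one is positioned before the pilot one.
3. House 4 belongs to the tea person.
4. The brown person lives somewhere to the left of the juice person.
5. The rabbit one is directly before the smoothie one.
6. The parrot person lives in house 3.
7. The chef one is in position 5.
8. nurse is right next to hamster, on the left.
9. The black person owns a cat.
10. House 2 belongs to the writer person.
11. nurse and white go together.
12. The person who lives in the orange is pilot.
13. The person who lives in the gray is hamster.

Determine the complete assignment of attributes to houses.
Solution:

House | Pet | Job | Color | Drink
---------------------------------
  1   | rabbit | nurse | white | soda
  2   | hamster | writer | gray | smoothie
  3   | parrot | plumber | brown | coffee
  4   | dog | pilot | orange | tea
  5   | cat | chef | black | juice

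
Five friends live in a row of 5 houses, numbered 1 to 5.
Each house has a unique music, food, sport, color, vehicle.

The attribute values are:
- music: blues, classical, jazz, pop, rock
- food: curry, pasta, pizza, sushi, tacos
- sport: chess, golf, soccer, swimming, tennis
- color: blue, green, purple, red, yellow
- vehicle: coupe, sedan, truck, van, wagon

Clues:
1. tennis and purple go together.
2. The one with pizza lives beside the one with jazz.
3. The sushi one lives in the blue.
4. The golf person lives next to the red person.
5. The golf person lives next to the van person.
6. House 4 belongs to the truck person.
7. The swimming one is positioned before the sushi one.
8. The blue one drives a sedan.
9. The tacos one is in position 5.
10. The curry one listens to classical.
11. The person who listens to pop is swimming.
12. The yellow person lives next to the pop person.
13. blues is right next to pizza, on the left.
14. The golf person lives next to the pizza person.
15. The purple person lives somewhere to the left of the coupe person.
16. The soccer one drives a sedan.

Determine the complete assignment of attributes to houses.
Solution:

House | Music | Food | Sport | Color | Vehicle
----------------------------------------------
  1   | blues | pasta | golf | yellow | wagon
  2   | pop | pizza | swimming | red | van
  3   | jazz | sushi | soccer | blue | sedan
  4   | classical | curry | tennis | purple | truck
  5   | rock | tacos | chess | green | coupe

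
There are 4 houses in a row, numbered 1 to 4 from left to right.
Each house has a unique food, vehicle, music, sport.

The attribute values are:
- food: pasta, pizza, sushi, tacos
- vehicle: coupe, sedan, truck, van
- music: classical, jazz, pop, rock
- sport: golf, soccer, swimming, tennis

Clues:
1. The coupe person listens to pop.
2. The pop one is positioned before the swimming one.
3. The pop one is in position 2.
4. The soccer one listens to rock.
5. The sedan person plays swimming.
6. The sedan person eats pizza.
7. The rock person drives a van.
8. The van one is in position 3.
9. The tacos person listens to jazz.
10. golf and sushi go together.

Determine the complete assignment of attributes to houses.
Solution:

House | Food | Vehicle | Music | Sport
--------------------------------------
  1   | tacos | truck | jazz | tennis
  2   | sushi | coupe | pop | golf
  3   | pasta | van | rock | soccer
  4   | pizza | sedan | classical | swimming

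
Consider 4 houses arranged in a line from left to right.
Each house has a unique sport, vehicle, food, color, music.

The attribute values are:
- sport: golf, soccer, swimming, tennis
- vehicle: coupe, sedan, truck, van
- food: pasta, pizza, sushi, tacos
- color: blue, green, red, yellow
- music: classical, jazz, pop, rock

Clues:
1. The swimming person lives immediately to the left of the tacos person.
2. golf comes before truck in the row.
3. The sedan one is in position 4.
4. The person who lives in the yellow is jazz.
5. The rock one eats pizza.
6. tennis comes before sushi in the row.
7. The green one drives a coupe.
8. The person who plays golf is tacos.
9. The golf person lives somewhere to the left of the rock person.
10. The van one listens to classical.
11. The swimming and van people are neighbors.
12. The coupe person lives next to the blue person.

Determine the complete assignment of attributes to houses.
Solution:

House | Sport | Vehicle | Food | Color | Music
----------------------------------------------
  1   | swimming | coupe | pasta | green | pop
  2   | golf | van | tacos | blue | classical
  3   | tennis | truck | pizza | red | rock
  4   | soccer | sedan | sushi | yellow | jazz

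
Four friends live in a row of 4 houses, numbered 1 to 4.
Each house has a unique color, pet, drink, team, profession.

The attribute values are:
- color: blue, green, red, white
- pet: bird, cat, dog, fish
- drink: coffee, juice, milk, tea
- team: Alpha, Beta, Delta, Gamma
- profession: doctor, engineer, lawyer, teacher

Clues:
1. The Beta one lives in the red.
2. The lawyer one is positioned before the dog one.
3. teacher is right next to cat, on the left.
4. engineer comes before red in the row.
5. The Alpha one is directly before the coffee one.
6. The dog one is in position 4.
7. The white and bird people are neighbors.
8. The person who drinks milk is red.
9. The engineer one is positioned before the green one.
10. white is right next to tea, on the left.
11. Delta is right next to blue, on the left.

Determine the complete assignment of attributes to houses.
Solution:

House | Color | Pet | Drink | Team | Profession
-----------------------------------------------
  1   | white | fish | juice | Delta | engineer
  2   | blue | bird | tea | Alpha | teacher
  3   | green | cat | coffee | Gamma | lawyer
  4   | red | dog | milk | Beta | doctor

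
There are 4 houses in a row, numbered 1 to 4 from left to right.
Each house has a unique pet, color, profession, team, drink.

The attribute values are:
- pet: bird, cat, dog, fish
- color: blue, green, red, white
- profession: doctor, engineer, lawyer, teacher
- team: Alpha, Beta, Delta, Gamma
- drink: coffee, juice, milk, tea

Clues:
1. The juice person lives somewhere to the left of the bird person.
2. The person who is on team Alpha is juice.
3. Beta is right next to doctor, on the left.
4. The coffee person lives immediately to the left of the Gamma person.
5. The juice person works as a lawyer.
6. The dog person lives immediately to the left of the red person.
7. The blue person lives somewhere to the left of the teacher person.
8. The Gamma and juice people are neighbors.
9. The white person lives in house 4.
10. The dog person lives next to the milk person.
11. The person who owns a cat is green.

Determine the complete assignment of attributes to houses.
Solution:

House | Pet | Color | Profession | Team | Drink
-----------------------------------------------
  1   | dog | blue | engineer | Beta | coffee
  2   | fish | red | doctor | Gamma | milk
  3   | cat | green | lawyer | Alpha | juice
  4   | bird | white | teacher | Delta | tea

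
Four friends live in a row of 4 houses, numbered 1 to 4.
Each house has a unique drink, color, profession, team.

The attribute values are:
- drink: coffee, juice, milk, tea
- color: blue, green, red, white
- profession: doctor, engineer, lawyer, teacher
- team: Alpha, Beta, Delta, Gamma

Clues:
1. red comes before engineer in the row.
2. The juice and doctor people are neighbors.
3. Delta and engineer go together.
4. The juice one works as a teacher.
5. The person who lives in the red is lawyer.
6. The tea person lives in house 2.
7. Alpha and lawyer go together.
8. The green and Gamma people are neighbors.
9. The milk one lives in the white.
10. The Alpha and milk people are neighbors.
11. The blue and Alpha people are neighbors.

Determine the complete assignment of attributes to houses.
Solution:

House | Drink | Color | Profession | Team
-----------------------------------------
  1   | juice | green | teacher | Beta
  2   | tea | blue | doctor | Gamma
  3   | coffee | red | lawyer | Alpha
  4   | milk | white | engineer | Delta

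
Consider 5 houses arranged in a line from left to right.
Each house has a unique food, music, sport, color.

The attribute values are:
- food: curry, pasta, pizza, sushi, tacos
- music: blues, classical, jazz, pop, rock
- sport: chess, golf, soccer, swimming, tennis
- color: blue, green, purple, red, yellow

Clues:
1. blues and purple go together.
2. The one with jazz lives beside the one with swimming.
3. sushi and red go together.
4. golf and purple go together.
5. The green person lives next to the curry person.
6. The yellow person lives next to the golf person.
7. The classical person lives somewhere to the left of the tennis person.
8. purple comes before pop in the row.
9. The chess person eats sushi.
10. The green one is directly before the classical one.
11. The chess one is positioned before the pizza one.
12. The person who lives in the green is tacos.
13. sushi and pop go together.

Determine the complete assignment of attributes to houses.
Solution:

House | Food | Music | Sport | Color
------------------------------------
  1   | tacos | jazz | soccer | green
  2   | curry | classical | swimming | yellow
  3   | pasta | blues | golf | purple
  4   | sushi | pop | chess | red
  5   | pizza | rock | tennis | blue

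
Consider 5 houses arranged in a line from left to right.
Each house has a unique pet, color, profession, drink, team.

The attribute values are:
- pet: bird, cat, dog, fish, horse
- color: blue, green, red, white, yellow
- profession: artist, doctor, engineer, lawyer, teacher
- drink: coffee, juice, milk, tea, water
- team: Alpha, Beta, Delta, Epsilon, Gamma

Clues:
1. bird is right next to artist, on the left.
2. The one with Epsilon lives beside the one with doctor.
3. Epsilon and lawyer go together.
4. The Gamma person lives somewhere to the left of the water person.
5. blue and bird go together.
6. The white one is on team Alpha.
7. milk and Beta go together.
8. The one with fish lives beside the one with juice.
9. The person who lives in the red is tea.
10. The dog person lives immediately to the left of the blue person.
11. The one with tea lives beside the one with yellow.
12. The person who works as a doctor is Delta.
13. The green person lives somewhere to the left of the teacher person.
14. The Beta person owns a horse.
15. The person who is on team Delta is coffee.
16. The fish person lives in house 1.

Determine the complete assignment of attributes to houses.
Solution:

House | Pet | Color | Profession | Drink | Team
-----------------------------------------------
  1   | fish | red | engineer | tea | Gamma
  2   | dog | yellow | lawyer | juice | Epsilon
  3   | bird | blue | doctor | coffee | Delta
  4   | horse | green | artist | milk | Beta
  5   | cat | white | teacher | water | Alpha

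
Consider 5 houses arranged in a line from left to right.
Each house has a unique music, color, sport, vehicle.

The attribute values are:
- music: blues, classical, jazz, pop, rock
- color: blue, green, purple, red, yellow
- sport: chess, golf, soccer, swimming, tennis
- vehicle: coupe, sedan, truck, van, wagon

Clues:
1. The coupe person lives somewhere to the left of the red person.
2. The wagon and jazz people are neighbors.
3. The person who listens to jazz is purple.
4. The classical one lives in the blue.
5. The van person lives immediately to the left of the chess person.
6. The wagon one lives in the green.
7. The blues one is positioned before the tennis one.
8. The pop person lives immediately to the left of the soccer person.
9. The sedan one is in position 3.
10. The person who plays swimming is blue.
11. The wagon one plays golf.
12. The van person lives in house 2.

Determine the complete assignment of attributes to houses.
Solution:

House | Music | Color | Sport | Vehicle
---------------------------------------
  1   | pop | green | golf | wagon
  2   | jazz | purple | soccer | van
  3   | blues | yellow | chess | sedan
  4   | classical | blue | swimming | coupe
  5   | rock | red | tennis | truck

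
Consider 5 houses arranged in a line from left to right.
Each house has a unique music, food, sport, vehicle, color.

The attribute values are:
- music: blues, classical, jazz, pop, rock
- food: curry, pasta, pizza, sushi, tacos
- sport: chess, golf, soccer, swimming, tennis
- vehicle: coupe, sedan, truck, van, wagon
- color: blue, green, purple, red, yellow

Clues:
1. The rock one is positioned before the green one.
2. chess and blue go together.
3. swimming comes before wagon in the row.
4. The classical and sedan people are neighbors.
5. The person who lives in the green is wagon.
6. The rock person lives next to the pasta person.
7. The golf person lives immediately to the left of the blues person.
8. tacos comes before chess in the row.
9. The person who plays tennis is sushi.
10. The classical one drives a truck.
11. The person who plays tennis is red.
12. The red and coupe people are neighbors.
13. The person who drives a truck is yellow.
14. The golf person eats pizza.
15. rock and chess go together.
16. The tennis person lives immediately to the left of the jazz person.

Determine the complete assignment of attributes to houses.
Solution:

House | Music | Food | Sport | Vehicle | Color
----------------------------------------------
  1   | classical | pizza | golf | truck | yellow
  2   | blues | sushi | tennis | sedan | red
  3   | jazz | tacos | swimming | coupe | purple
  4   | rock | curry | chess | van | blue
  5   | pop | pasta | soccer | wagon | green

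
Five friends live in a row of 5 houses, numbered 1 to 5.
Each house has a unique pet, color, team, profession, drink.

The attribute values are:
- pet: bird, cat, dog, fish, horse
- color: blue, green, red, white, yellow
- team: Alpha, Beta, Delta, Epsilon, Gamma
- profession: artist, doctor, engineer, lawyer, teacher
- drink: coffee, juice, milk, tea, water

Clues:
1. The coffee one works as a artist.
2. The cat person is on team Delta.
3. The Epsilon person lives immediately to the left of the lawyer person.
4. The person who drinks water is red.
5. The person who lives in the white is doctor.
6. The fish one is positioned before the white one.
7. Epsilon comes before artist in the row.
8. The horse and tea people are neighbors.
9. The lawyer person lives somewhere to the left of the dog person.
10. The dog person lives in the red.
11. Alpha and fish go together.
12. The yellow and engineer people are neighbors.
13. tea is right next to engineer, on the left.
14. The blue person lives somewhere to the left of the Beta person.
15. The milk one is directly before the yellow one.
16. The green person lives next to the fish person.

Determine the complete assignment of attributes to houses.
Solution:

House | Pet | Color | Team | Profession | Drink
-----------------------------------------------
  1   | horse | green | Epsilon | teacher | milk
  2   | fish | yellow | Alpha | lawyer | tea
  3   | dog | red | Gamma | engineer | water
  4   | cat | blue | Delta | artist | coffee
  5   | bird | white | Beta | doctor | juice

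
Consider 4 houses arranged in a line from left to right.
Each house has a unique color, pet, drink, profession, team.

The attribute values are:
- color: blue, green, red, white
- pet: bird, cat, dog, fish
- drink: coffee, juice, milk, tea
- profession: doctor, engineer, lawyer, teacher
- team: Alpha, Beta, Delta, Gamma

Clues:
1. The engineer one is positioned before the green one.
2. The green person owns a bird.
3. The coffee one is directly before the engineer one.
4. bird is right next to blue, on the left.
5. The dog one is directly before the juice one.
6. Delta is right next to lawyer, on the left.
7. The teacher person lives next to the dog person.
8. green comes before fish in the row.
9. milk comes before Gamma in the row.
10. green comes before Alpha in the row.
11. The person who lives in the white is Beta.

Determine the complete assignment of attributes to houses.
Solution:

House | Color | Pet | Drink | Profession | Team
-----------------------------------------------
  1   | white | cat | coffee | teacher | Beta
  2   | red | dog | milk | engineer | Delta
  3   | green | bird | juice | lawyer | Gamma
  4   | blue | fish | tea | doctor | Alpha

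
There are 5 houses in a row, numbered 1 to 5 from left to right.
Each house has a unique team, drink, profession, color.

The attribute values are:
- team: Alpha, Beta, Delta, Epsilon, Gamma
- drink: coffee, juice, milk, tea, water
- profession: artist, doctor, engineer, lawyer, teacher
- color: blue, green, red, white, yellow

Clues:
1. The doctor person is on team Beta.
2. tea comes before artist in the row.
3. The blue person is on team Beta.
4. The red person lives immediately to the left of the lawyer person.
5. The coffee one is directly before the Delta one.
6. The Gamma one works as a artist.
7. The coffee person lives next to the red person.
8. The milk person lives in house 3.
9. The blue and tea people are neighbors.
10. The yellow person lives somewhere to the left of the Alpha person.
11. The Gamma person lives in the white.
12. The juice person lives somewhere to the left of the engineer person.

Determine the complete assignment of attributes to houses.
Solution:

House | Team | Drink | Profession | Color
-----------------------------------------
  1   | Beta | coffee | doctor | blue
  2   | Delta | tea | teacher | red
  3   | Epsilon | milk | lawyer | yellow
  4   | Gamma | juice | artist | white
  5   | Alpha | water | engineer | green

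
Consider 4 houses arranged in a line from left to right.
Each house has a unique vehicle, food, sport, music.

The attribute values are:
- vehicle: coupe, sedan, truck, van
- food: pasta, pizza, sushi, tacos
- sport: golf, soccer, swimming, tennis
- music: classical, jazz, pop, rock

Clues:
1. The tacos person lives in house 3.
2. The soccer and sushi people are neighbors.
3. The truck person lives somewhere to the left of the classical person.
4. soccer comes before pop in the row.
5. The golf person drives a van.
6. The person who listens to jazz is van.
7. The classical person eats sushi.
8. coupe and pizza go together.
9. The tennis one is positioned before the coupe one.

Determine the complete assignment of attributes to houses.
Solution:

House | Vehicle | Food | Sport | Music
--------------------------------------
  1   | truck | pasta | soccer | rock
  2   | sedan | sushi | tennis | classical
  3   | van | tacos | golf | jazz
  4   | coupe | pizza | swimming | pop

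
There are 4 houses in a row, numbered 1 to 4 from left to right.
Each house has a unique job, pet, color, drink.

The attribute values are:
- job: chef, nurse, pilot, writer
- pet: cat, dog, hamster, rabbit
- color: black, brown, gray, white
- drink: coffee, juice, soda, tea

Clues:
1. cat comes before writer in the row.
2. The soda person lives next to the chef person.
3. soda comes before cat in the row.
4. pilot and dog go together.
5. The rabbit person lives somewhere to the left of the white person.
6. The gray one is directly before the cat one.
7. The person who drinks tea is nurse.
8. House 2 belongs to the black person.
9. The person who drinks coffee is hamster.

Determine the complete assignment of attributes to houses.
Solution:

House | Job | Pet | Color | Drink
---------------------------------
  1   | pilot | dog | gray | soda
  2   | chef | cat | black | juice
  3   | nurse | rabbit | brown | tea
  4   | writer | hamster | white | coffee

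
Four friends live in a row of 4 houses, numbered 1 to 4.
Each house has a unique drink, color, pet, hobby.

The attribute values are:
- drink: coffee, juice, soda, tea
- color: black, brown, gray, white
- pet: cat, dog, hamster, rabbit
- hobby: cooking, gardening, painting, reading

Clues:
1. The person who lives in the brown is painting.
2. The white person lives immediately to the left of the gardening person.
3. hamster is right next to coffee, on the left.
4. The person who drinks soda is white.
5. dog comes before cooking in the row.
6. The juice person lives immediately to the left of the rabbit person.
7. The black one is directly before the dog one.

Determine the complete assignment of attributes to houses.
Solution:

House | Drink | Color | Pet | Hobby
-----------------------------------
  1   | soda | white | hamster | reading
  2   | coffee | black | cat | gardening
  3   | juice | brown | dog | painting
  4   | tea | gray | rabbit | cooking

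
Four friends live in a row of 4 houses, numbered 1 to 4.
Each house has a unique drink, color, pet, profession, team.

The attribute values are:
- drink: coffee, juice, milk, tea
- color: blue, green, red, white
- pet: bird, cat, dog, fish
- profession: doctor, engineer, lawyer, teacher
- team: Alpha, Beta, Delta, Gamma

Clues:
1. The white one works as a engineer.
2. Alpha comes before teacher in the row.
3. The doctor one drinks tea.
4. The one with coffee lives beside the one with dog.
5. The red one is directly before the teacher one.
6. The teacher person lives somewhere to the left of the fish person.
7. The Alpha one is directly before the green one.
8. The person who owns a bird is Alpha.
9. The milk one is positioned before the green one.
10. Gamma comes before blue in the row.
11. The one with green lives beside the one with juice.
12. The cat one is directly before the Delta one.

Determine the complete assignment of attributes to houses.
Solution:

House | Drink | Color | Pet | Profession | Team
-----------------------------------------------
  1   | milk | red | bird | lawyer | Alpha
  2   | coffee | green | cat | teacher | Gamma
  3   | juice | white | dog | engineer | Delta
  4   | tea | blue | fish | doctor | Beta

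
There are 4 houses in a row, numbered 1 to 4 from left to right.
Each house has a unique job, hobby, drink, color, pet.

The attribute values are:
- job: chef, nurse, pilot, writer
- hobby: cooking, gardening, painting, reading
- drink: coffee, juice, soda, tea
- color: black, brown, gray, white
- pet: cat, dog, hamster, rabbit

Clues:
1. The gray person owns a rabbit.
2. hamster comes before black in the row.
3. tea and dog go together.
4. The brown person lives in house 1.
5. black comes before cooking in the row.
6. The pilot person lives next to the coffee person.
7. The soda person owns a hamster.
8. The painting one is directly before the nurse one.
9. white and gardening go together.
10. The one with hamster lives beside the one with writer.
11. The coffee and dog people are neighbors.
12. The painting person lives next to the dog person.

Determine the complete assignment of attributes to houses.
Solution:

House | Job | Hobby | Drink | Color | Pet
-----------------------------------------
  1   | pilot | reading | soda | brown | hamster
  2   | writer | painting | coffee | black | cat
  3   | nurse | gardening | tea | white | dog
  4   | chef | cooking | juice | gray | rabbit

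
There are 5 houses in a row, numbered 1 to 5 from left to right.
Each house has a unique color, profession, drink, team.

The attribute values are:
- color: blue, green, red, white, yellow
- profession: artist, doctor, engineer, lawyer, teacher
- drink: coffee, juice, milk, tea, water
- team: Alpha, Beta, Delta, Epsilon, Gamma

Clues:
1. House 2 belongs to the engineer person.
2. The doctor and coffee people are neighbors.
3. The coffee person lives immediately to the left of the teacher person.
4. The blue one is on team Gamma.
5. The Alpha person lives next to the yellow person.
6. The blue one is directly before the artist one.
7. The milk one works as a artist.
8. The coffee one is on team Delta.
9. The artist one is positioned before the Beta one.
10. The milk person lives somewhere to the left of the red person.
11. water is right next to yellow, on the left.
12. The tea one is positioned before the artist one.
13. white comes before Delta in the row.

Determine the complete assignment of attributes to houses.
Solution:

House | Color | Profession | Drink | Team
-----------------------------------------
  1   | white | doctor | water | Alpha
  2   | yellow | engineer | coffee | Delta
  3   | blue | teacher | tea | Gamma
  4   | green | artist | milk | Epsilon
  5   | red | lawyer | juice | Beta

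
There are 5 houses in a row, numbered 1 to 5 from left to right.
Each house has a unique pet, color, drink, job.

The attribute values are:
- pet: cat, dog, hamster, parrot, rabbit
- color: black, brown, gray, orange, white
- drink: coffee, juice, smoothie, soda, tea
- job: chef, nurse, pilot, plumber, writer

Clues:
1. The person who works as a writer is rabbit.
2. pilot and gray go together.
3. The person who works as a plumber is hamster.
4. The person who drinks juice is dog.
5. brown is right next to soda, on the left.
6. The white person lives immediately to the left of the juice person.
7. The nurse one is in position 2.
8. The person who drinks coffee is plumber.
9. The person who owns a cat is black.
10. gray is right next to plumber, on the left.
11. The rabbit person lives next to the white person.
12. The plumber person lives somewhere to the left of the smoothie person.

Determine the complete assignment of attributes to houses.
Solution:

House | Pet | Color | Drink | Job
---------------------------------
  1   | rabbit | brown | tea | writer
  2   | parrot | white | soda | nurse
  3   | dog | gray | juice | pilot
  4   | hamster | orange | coffee | plumber
  5   | cat | black | smoothie | chef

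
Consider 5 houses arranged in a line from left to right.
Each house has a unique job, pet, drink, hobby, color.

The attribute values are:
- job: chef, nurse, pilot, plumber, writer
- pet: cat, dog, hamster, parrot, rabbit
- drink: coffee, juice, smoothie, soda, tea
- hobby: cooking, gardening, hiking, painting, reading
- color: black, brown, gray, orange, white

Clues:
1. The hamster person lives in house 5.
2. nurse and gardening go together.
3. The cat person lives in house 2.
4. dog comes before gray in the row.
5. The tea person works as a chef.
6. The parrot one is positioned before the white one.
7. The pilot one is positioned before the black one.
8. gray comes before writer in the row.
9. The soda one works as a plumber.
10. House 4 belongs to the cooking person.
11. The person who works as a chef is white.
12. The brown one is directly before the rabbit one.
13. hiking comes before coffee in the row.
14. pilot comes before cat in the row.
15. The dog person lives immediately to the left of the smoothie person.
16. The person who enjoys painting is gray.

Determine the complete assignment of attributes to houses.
Solution:

House | Job | Pet | Drink | Hobby | Color
-----------------------------------------
  1   | pilot | dog | juice | hiking | orange
  2   | nurse | cat | smoothie | gardening | brown
  3   | plumber | rabbit | soda | painting | gray
  4   | writer | parrot | coffee | cooking | black
  5   | chef | hamster | tea | reading | white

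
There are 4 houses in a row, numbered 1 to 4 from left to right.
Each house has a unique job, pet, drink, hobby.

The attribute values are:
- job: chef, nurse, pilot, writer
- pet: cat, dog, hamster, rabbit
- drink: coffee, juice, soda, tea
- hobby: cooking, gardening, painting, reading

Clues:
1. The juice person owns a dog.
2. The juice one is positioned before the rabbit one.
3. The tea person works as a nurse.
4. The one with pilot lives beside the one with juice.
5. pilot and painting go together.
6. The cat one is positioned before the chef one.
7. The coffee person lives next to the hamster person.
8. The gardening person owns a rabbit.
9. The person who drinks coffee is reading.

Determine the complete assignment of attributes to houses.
Solution:

House | Job | Pet | Drink | Hobby
---------------------------------
  1   | writer | cat | coffee | reading
  2   | pilot | hamster | soda | painting
  3   | chef | dog | juice | cooking
  4   | nurse | rabbit | tea | gardening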